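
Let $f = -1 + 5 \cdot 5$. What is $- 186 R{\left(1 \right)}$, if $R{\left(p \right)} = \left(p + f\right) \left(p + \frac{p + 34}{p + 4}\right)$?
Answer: $-37200$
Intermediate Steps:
$f = 24$ ($f = -1 + 25 = 24$)
$R{\left(p \right)} = \left(24 + p\right) \left(p + \frac{34 + p}{4 + p}\right)$ ($R{\left(p \right)} = \left(p + 24\right) \left(p + \frac{p + 34}{p + 4}\right) = \left(24 + p\right) \left(p + \frac{34 + p}{4 + p}\right)$)
$- 186 R{\left(1 \right)} = - 186 \frac{816 + 1^{3} + 29 \cdot 1^{2} + 154 \cdot 1}{4 + 1} = - 186 \frac{816 + 1 + 29 \cdot 1 + 154}{5} = - 186 \frac{816 + 1 + 29 + 154}{5} = - 186 \cdot \frac{1}{5} \cdot 1000 = \left(-186\right) 200 = -37200$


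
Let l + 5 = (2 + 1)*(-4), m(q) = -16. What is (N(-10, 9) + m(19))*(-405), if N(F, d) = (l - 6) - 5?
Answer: 17820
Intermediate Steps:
l = -17 (l = -5 + (2 + 1)*(-4) = -5 + 3*(-4) = -5 - 12 = -17)
N(F, d) = -28 (N(F, d) = (-17 - 6) - 5 = -23 - 5 = -28)
(N(-10, 9) + m(19))*(-405) = (-28 - 16)*(-405) = -44*(-405) = 17820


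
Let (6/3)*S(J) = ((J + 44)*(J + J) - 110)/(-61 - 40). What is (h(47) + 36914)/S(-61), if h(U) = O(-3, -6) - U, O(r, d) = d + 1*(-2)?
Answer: -3722759/982 ≈ -3791.0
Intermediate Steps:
O(r, d) = -2 + d (O(r, d) = d - 2 = -2 + d)
S(J) = 55/101 - J*(44 + J)/101 (S(J) = (((J + 44)*(J + J) - 110)/(-61 - 40))/2 = (((44 + J)*(2*J) - 110)/(-101))/2 = ((2*J*(44 + J) - 110)*(-1/101))/2 = ((-110 + 2*J*(44 + J))*(-1/101))/2 = (110/101 - 2*J*(44 + J)/101)/2 = 55/101 - J*(44 + J)/101)
h(U) = -8 - U (h(U) = (-2 - 6) - U = -8 - U)
(h(47) + 36914)/S(-61) = ((-8 - 1*47) + 36914)/(55/101 - 44/101*(-61) - 1/101*(-61)²) = ((-8 - 47) + 36914)/(55/101 + 2684/101 - 1/101*3721) = (-55 + 36914)/(55/101 + 2684/101 - 3721/101) = 36859/(-982/101) = 36859*(-101/982) = -3722759/982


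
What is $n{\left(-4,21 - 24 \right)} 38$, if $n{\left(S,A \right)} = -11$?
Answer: $-418$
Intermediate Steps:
$n{\left(-4,21 - 24 \right)} 38 = \left(-11\right) 38 = -418$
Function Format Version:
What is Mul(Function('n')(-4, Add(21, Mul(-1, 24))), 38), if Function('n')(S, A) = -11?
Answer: -418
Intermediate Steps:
Mul(Function('n')(-4, Add(21, Mul(-1, 24))), 38) = Mul(-11, 38) = -418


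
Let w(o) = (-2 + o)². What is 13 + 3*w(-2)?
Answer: 61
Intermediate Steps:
13 + 3*w(-2) = 13 + 3*(-2 - 2)² = 13 + 3*(-4)² = 13 + 3*16 = 13 + 48 = 61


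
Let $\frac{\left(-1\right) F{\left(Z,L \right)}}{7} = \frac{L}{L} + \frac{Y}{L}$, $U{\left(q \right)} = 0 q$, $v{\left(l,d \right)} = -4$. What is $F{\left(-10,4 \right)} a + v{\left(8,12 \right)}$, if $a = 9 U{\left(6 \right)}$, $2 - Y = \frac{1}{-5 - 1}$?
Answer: $-4$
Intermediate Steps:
$U{\left(q \right)} = 0$
$Y = \frac{13}{6}$ ($Y = 2 - \frac{1}{-5 - 1} = 2 - \frac{1}{-6} = 2 - - \frac{1}{6} = 2 + \frac{1}{6} = \frac{13}{6} \approx 2.1667$)
$F{\left(Z,L \right)} = -7 - \frac{91}{6 L}$ ($F{\left(Z,L \right)} = - 7 \left(\frac{L}{L} + \frac{13}{6 L}\right) = - 7 \left(1 + \frac{13}{6 L}\right) = -7 - \frac{91}{6 L}$)
$a = 0$ ($a = 9 \cdot 0 = 0$)
$F{\left(-10,4 \right)} a + v{\left(8,12 \right)} = \left(-7 - \frac{91}{6 \cdot 4}\right) 0 - 4 = \left(-7 - \frac{91}{24}\right) 0 - 4 = \left(- \frac{259}{24}\right) 0 - 4 = 0 - 4 = -4$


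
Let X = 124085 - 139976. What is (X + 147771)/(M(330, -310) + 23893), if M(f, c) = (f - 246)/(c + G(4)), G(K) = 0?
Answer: 20441400/3703373 ≈ 5.5197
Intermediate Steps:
X = -15891
M(f, c) = (-246 + f)/c (M(f, c) = (f - 246)/(c + 0) = (-246 + f)/c)
(X + 147771)/(M(330, -310) + 23893) = (-15891 + 147771)/((-246 + 330)/(-310) + 23893) = 131880/(-1/310*84 + 23893) = 131880/(-42/155 + 23893) = 131880/(3703373/155) = 131880*(155/3703373) = 20441400/3703373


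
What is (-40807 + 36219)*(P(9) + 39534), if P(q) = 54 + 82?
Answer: -182005960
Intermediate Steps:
P(q) = 136
(-40807 + 36219)*(P(9) + 39534) = (-40807 + 36219)*(136 + 39534) = -4588*39670 = -182005960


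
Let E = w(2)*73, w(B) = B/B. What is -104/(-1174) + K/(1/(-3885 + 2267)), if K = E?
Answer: -69332866/587 ≈ -1.1811e+5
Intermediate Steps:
w(B) = 1
E = 73 (E = 1*73 = 73)
K = 73
-104/(-1174) + K/(1/(-3885 + 2267)) = -104/(-1174) + 73/(1/(-3885 + 2267)) = -104*(-1/1174) + 73/(1/(-1618)) = 52/587 + 73/(-1/1618) = 52/587 + 73*(-1618) = 52/587 - 118114 = -69332866/587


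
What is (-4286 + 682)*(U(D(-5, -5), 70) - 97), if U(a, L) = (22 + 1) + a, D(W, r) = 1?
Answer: 263092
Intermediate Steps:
U(a, L) = 23 + a
(-4286 + 682)*(U(D(-5, -5), 70) - 97) = (-4286 + 682)*((23 + 1) - 97) = -3604*(24 - 97) = -3604*(-73) = 263092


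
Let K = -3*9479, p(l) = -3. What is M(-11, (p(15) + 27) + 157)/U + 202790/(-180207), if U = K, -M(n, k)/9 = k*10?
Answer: -943722400/1708182153 ≈ -0.55247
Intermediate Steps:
M(n, k) = -90*k (M(n, k) = -9*k*10 = -90*k)
K = -28437
U = -28437
M(-11, (p(15) + 27) + 157)/U + 202790/(-180207) = -90*((-3 + 27) + 157)/(-28437) + 202790/(-180207) = -90*(24 + 157)*(-1/28437) + 202790*(-1/180207) = -90*181*(-1/28437) - 202790/180207 = -16290*(-1/28437) - 202790/180207 = 5430/9479 - 202790/180207 = -943722400/1708182153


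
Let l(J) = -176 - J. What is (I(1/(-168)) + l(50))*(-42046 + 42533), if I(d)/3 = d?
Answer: -6163959/56 ≈ -1.1007e+5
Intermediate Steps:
I(d) = 3*d
(I(1/(-168)) + l(50))*(-42046 + 42533) = (3/(-168) + (-176 - 1*50))*(-42046 + 42533) = (3*(-1/168) + (-176 - 50))*487 = (-1/56 - 226)*487 = -12657/56*487 = -6163959/56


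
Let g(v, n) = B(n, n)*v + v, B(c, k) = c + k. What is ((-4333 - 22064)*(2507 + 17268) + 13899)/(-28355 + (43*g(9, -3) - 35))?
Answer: 521986776/30325 ≈ 17213.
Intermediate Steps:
g(v, n) = v + 2*n*v (g(v, n) = (n + n)*v + v = (2*n)*v + v = 2*n*v + v = v + 2*n*v)
((-4333 - 22064)*(2507 + 17268) + 13899)/(-28355 + (43*g(9, -3) - 35)) = ((-4333 - 22064)*(2507 + 17268) + 13899)/(-28355 + (43*(9*(1 + 2*(-3))) - 35)) = (-26397*19775 + 13899)/(-28355 + (43*(9*(1 - 6)) - 35)) = (-522000675 + 13899)/(-28355 + (43*(9*(-5)) - 35)) = -521986776/(-28355 + (43*(-45) - 35)) = -521986776/(-28355 + (-1935 - 35)) = -521986776/(-28355 - 1970) = -521986776/(-30325) = -521986776*(-1/30325) = 521986776/30325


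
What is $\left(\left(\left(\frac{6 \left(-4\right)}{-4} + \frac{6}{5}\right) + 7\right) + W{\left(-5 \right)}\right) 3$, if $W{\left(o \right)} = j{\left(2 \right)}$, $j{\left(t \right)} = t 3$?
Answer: $\frac{303}{5} \approx 60.6$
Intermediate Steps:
$j{\left(t \right)} = 3 t$
$W{\left(o \right)} = 6$ ($W{\left(o \right)} = 3 \cdot 2 = 6$)
$\left(\left(\left(\frac{6 \left(-4\right)}{-4} + \frac{6}{5}\right) + 7\right) + W{\left(-5 \right)}\right) 3 = \left(\left(\left(\frac{6 \left(-4\right)}{-4} + \frac{6}{5}\right) + 7\right) + 6\right) 3 = \left(\left(\left(\left(-24\right) \left(- \frac{1}{4}\right) + 6 \cdot \frac{1}{5}\right) + 7\right) + 6\right) 3 = \left(\left(\left(6 + \frac{6}{5}\right) + 7\right) + 6\right) 3 = \left(\left(\frac{36}{5} + 7\right) + 6\right) 3 = \left(\frac{71}{5} + 6\right) 3 = \frac{101}{5} \cdot 3 = \frac{303}{5}$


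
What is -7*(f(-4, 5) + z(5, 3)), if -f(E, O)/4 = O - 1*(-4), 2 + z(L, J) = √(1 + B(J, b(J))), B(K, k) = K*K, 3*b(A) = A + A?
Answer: 266 - 7*√10 ≈ 243.86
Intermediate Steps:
b(A) = 2*A/3 (b(A) = (A + A)/3 = (2*A)/3 = 2*A/3)
B(K, k) = K²
z(L, J) = -2 + √(1 + J²)
f(E, O) = -16 - 4*O (f(E, O) = -4*(O - 1*(-4)) = -4*(O + 4) = -4*(4 + O) = -16 - 4*O)
-7*(f(-4, 5) + z(5, 3)) = -7*((-16 - 4*5) + (-2 + √(1 + 3²))) = -7*((-16 - 20) + (-2 + √(1 + 9))) = -7*(-36 + (-2 + √10)) = -7*(-38 + √10) = 266 - 7*√10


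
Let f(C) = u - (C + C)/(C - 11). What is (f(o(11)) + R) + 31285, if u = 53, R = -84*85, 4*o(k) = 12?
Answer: 96795/4 ≈ 24199.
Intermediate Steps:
o(k) = 3 (o(k) = (¼)*12 = 3)
R = -7140
f(C) = 53 - 2*C/(-11 + C) (f(C) = 53 - (C + C)/(C - 11) = 53 - 2*C/(-11 + C))
(f(o(11)) + R) + 31285 = ((-583 + 51*3)/(-11 + 3) - 7140) + 31285 = ((-583 + 153)/(-8) - 7140) + 31285 = (-⅛*(-430) - 7140) + 31285 = (215/4 - 7140) + 31285 = -28345/4 + 31285 = 96795/4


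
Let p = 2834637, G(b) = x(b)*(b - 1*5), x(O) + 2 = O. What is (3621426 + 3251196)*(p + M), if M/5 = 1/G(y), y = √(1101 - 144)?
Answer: 8651645734745184657/444098 + 120270885*√957/444098 ≈ 1.9481e+13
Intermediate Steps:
x(O) = -2 + O
y = √957 ≈ 30.935
G(b) = (-5 + b)*(-2 + b) (G(b) = (-2 + b)*(b - 1*5) = (-2 + b)*(b - 5) = (-2 + b)*(-5 + b) = (-5 + b)*(-2 + b))
M = 5/((-5 + √957)*(-2 + √957)) (M = 5/(((-5 + √957)*(-2 + √957))) = 5*(1/((-5 + √957)*(-2 + √957))) = 5/((-5 + √957)*(-2 + √957)) ≈ 0.0066627)
(3621426 + 3251196)*(p + M) = (3621426 + 3251196)*(2834637 + (4835/888196 + 35*√957/888196)) = 6872622*(2517713249687/888196 + 35*√957/888196) = 8651645734745184657/444098 + 120270885*√957/444098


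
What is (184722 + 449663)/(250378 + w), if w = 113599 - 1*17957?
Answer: 126877/69204 ≈ 1.8334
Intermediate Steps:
w = 95642 (w = 113599 - 17957 = 95642)
(184722 + 449663)/(250378 + w) = (184722 + 449663)/(250378 + 95642) = 634385/346020 = 634385*(1/346020) = 126877/69204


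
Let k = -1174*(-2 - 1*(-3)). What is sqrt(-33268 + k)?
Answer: I*sqrt(34442) ≈ 185.59*I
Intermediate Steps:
k = -1174 (k = -1174*(-2 + 3) = -1174*1 = -1174)
sqrt(-33268 + k) = sqrt(-33268 - 1174) = sqrt(-34442) = I*sqrt(34442)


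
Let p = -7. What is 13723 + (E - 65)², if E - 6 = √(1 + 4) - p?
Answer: 16432 - 104*√5 ≈ 16199.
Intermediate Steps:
E = 13 + √5 (E = 6 + (√(1 + 4) - 1*(-7)) = 6 + (√5 + 7) = 6 + (7 + √5) = 13 + √5 ≈ 15.236)
13723 + (E - 65)² = 13723 + ((13 + √5) - 65)² = 13723 + (-52 + √5)²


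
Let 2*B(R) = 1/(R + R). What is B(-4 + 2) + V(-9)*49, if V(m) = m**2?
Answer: 31751/8 ≈ 3968.9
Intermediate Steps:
B(R) = 1/(4*R) (B(R) = 1/(2*(R + R)) = 1/(2*((2*R))) = (1/(2*R))/2 = 1/(4*R))
B(-4 + 2) + V(-9)*49 = 1/(4*(-4 + 2)) + (-9)**2*49 = (1/4)/(-2) + 81*49 = (1/4)*(-1/2) + 3969 = -1/8 + 3969 = 31751/8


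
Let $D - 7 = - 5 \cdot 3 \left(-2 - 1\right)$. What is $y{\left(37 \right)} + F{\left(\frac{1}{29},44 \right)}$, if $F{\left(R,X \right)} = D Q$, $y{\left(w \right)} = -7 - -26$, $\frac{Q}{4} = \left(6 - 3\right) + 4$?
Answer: $1475$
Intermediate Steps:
$Q = 28$ ($Q = 4 \left(\left(6 - 3\right) + 4\right) = 4 \left(3 + 4\right) = 4 \cdot 7 = 28$)
$y{\left(w \right)} = 19$ ($y{\left(w \right)} = -7 + 26 = 19$)
$D = 52$ ($D = 7 - 5 \cdot 3 \left(-2 - 1\right) = 7 - 5 \cdot 3 \left(-3\right) = 7 - -45 = 7 + 45 = 52$)
$F{\left(R,X \right)} = 1456$ ($F{\left(R,X \right)} = 52 \cdot 28 = 1456$)
$y{\left(37 \right)} + F{\left(\frac{1}{29},44 \right)} = 19 + 1456 = 1475$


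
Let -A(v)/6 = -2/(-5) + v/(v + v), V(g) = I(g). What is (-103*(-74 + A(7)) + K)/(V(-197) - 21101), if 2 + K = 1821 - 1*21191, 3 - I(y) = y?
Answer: 55969/104505 ≈ 0.53556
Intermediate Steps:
I(y) = 3 - y
V(g) = 3 - g
A(v) = -27/5 (A(v) = -6*(-2/(-5) + v/(v + v)) = -6*(-2*(-1/5) + v/((2*v))) = -6*(2/5 + v*(1/(2*v))) = -6*(2/5 + 1/2) = -6*9/10 = -27/5)
K = -19372 (K = -2 + (1821 - 1*21191) = -2 + (1821 - 21191) = -2 - 19370 = -19372)
(-103*(-74 + A(7)) + K)/(V(-197) - 21101) = (-103*(-74 - 27/5) - 19372)/((3 - 1*(-197)) - 21101) = (-103*(-397/5) - 19372)/((3 + 197) - 21101) = (40891/5 - 19372)/(200 - 21101) = -55969/5/(-20901) = -55969/5*(-1/20901) = 55969/104505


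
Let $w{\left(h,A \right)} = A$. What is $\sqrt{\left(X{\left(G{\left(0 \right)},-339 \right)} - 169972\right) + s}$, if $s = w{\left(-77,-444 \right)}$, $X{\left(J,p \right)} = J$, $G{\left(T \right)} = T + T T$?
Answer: $4 i \sqrt{10651} \approx 412.81 i$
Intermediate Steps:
$G{\left(T \right)} = T + T^{2}$
$s = -444$
$\sqrt{\left(X{\left(G{\left(0 \right)},-339 \right)} - 169972\right) + s} = \sqrt{\left(0 \left(1 + 0\right) - 169972\right) - 444} = \sqrt{\left(0 \cdot 1 - 169972\right) - 444} = \sqrt{\left(0 - 169972\right) - 444} = \sqrt{-169972 - 444} = \sqrt{-170416} = 4 i \sqrt{10651}$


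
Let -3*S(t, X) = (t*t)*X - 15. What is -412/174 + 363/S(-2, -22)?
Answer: 73525/8961 ≈ 8.2050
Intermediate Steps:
S(t, X) = 5 - X*t²/3 (S(t, X) = -((t*t)*X - 15)/3 = -(t²*X - 15)/3 = -(X*t² - 15)/3 = -(-15 + X*t²)/3 = 5 - X*t²/3)
-412/174 + 363/S(-2, -22) = -412/174 + 363/(5 - ⅓*(-22)*(-2)²) = -412*1/174 + 363/(5 - ⅓*(-22)*4) = -206/87 + 363/(5 + 88/3) = -206/87 + 363/(103/3) = -206/87 + 363*(3/103) = -206/87 + 1089/103 = 73525/8961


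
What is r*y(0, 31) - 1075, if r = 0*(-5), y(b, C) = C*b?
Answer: -1075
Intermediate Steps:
r = 0
r*y(0, 31) - 1075 = 0*(31*0) - 1075 = 0*0 - 1075 = 0 - 1075 = -1075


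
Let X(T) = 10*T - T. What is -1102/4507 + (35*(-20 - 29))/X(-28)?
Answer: 1064543/162252 ≈ 6.5611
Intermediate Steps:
X(T) = 9*T
-1102/4507 + (35*(-20 - 29))/X(-28) = -1102/4507 + (35*(-20 - 29))/((9*(-28))) = -1102*1/4507 + (35*(-49))/(-252) = -1102/4507 - 1715*(-1/252) = -1102/4507 + 245/36 = 1064543/162252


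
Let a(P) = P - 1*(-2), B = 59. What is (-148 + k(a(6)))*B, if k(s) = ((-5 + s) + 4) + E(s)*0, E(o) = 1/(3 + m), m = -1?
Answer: -8319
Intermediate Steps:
a(P) = 2 + P (a(P) = P + 2 = 2 + P)
E(o) = ½ (E(o) = 1/(3 - 1) = 1/2 = ½)
k(s) = -1 + s (k(s) = ((-5 + s) + 4) + (½)*0 = (-1 + s) + 0 = -1 + s)
(-148 + k(a(6)))*B = (-148 + (-1 + (2 + 6)))*59 = (-148 + (-1 + 8))*59 = (-148 + 7)*59 = -141*59 = -8319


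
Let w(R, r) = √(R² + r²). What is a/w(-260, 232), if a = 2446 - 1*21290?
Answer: -4711*√7589/7589 ≈ -54.078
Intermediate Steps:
a = -18844 (a = 2446 - 21290 = -18844)
a/w(-260, 232) = -18844/√((-260)² + 232²) = -18844/√(67600 + 53824) = -18844*√7589/30356 = -4711*√7589/7589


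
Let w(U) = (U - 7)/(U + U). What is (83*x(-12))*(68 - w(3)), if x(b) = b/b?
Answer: 17098/3 ≈ 5699.3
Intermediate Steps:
x(b) = 1
w(U) = (-7 + U)/(2*U) (w(U) = (-7 + U)/((2*U)) = (-7 + U)*(1/(2*U)) = (-7 + U)/(2*U))
(83*x(-12))*(68 - w(3)) = (83*1)*(68 - (-7 + 3)/(2*3)) = 83*(68 - (-4)/(2*3)) = 83*(68 - 1*(-⅔)) = 83*(68 + ⅔) = 83*(206/3) = 17098/3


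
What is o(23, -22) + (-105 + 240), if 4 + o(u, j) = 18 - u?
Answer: 126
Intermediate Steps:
o(u, j) = 14 - u (o(u, j) = -4 + (18 - u) = 14 - u)
o(23, -22) + (-105 + 240) = (14 - 1*23) + (-105 + 240) = (14 - 23) + 135 = -9 + 135 = 126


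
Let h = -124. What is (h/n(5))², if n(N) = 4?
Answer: 961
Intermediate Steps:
(h/n(5))² = (-124/4)² = (-124*¼)² = (-31)² = 961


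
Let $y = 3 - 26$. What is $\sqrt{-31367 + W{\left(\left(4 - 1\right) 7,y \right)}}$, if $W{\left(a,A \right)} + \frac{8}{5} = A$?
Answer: $\frac{i \sqrt{784790}}{5} \approx 177.18 i$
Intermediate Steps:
$y = -23$ ($y = 3 - 26 = -23$)
$W{\left(a,A \right)} = - \frac{8}{5} + A$
$\sqrt{-31367 + W{\left(\left(4 - 1\right) 7,y \right)}} = \sqrt{-31367 - \frac{123}{5}} = \sqrt{- \frac{156958}{5}} = \frac{i \sqrt{784790}}{5}$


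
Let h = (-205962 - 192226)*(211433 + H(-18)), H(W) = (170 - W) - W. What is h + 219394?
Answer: -84271890738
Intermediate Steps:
H(W) = 170 - 2*W
h = -84272110132 (h = (-205962 - 192226)*(211433 + (170 - 2*(-18))) = -398188*(211433 + (170 + 36)) = -398188*(211433 + 206) = -398188*211639 = -84272110132)
h + 219394 = -84272110132 + 219394 = -84271890738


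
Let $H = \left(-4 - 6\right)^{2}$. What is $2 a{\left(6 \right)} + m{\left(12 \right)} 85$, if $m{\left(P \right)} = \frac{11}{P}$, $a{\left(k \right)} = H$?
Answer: $\frac{3335}{12} \approx 277.92$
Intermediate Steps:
$H = 100$ ($H = \left(-4 - 6\right)^{2} = \left(-10\right)^{2} = 100$)
$a{\left(k \right)} = 100$
$2 a{\left(6 \right)} + m{\left(12 \right)} 85 = 2 \cdot 100 + \frac{11}{12} \cdot 85 = 200 + 11 \cdot \frac{1}{12} \cdot 85 = 200 + \frac{11}{12} \cdot 85 = 200 + \frac{935}{12} = \frac{3335}{12}$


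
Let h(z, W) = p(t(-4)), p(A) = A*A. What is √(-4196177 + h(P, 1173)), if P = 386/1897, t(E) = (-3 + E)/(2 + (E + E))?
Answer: 17*I*√522707/6 ≈ 2048.5*I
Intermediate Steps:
t(E) = (-3 + E)/(2 + 2*E)
p(A) = A²
P = 386/1897 (P = 386*(1/1897) = 386/1897 ≈ 0.20348)
h(z, W) = 49/36 (h(z, W) = ((-3 - 4)/(2*(1 - 4)))² = ((½)*(-7)/(-3))² = ((½)*(-⅓)*(-7))² = (7/6)² = 49/36)
√(-4196177 + h(P, 1173)) = √(-4196177 + 49/36) = √(-151062323/36) = 17*I*√522707/6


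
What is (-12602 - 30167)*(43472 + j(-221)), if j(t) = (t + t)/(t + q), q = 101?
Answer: -111564690029/60 ≈ -1.8594e+9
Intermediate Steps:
j(t) = 2*t/(101 + t) (j(t) = (t + t)/(t + 101) = (2*t)/(101 + t) = 2*t/(101 + t))
(-12602 - 30167)*(43472 + j(-221)) = (-12602 - 30167)*(43472 + 2*(-221)/(101 - 221)) = -42769*(43472 + 2*(-221)/(-120)) = -42769*(43472 + 2*(-221)*(-1/120)) = -42769*(43472 + 221/60) = -42769*2608541/60 = -111564690029/60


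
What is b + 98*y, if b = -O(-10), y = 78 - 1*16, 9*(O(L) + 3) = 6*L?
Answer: 18257/3 ≈ 6085.7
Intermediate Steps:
O(L) = -3 + 2*L/3 (O(L) = -3 + (6*L)/9 = -3 + 2*L/3)
y = 62 (y = 78 - 16 = 62)
b = 29/3 (b = -(-3 + (⅔)*(-10)) = -(-3 - 20/3) = -1*(-29/3) = 29/3 ≈ 9.6667)
b + 98*y = 29/3 + 98*62 = 29/3 + 6076 = 18257/3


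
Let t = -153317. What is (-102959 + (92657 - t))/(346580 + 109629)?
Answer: 143015/456209 ≈ 0.31349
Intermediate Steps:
(-102959 + (92657 - t))/(346580 + 109629) = (-102959 + (92657 - 1*(-153317)))/(346580 + 109629) = (-102959 + (92657 + 153317))/456209 = (-102959 + 245974)*(1/456209) = 143015*(1/456209) = 143015/456209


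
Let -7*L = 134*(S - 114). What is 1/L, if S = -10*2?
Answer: 7/17956 ≈ 0.00038984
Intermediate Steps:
S = -20
L = 17956/7 (L = -134*(-20 - 114)/7 = -134*(-134)/7 = -⅐*(-17956) = 17956/7 ≈ 2565.1)
1/L = 1/(17956/7) = 7/17956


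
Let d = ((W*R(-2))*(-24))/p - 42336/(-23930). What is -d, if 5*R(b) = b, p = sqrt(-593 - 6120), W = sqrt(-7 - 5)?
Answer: -21168/11965 - 96*sqrt(411)/4795 ≈ -2.1750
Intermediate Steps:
W = 2*I*sqrt(3) (W = sqrt(-12) = 2*I*sqrt(3) ≈ 3.4641*I)
p = 7*I*sqrt(137) (p = sqrt(-6713) = 7*I*sqrt(137) ≈ 81.933*I)
R(b) = b/5
d = 21168/11965 + 96*sqrt(411)/4795 (d = (((2*I*sqrt(3))*((1/5)*(-2)))*(-24))/((7*I*sqrt(137))) - 42336/(-23930) = (((2*I*sqrt(3))*(-2/5))*(-24))*(-I*sqrt(137)/959) - 42336*(-1/23930) = (-4*I*sqrt(3)/5*(-24))*(-I*sqrt(137)/959) + 21168/11965 = (96*I*sqrt(3)/5)*(-I*sqrt(137)/959) + 21168/11965 = 96*sqrt(411)/4795 + 21168/11965 = 21168/11965 + 96*sqrt(411)/4795 ≈ 2.1750)
-d = -(21168/11965 + 96*sqrt(411)/4795) = -21168/11965 - 96*sqrt(411)/4795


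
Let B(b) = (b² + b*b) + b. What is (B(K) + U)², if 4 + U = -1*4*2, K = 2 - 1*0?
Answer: 4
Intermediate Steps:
K = 2 (K = 2 + 0 = 2)
B(b) = b + 2*b² (B(b) = (b² + b²) + b = 2*b² + b = b + 2*b²)
U = -12 (U = -4 - 1*4*2 = -4 - 4*2 = -4 - 8 = -12)
(B(K) + U)² = (2*(1 + 2*2) - 12)² = (2*(1 + 4) - 12)² = (2*5 - 12)² = (10 - 12)² = (-2)² = 4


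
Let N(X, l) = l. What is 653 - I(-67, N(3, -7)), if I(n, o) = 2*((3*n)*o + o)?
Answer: -2147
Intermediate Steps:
I(n, o) = 2*o + 6*n*o (I(n, o) = 2*(3*n*o + o) = 2*(o + 3*n*o) = 2*o + 6*n*o)
653 - I(-67, N(3, -7)) = 653 - 2*(-7)*(1 + 3*(-67)) = 653 - 2*(-7)*(1 - 201) = 653 - 2*(-7)*(-200) = 653 - 1*2800 = 653 - 2800 = -2147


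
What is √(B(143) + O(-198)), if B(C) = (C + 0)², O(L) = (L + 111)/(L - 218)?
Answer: √221178646/104 ≈ 143.00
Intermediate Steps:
O(L) = (111 + L)/(-218 + L)
B(C) = C²
√(B(143) + O(-198)) = √(143² + (111 - 198)/(-218 - 198)) = √(20449 - 87/(-416)) = √(20449 - 1/416*(-87)) = √(20449 + 87/416) = √(8506871/416) = √221178646/104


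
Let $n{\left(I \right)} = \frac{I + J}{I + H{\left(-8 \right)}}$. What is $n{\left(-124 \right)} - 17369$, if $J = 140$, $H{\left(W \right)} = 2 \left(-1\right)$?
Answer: $- \frac{1094255}{63} \approx -17369.0$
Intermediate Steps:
$H{\left(W \right)} = -2$
$n{\left(I \right)} = \frac{140 + I}{-2 + I}$ ($n{\left(I \right)} = \frac{I + 140}{I - 2} = \frac{140 + I}{-2 + I}$)
$n{\left(-124 \right)} - 17369 = \frac{140 - 124}{-2 - 124} - 17369 = \frac{1}{-126} \cdot 16 - 17369 = \left(- \frac{1}{126}\right) 16 - 17369 = - \frac{8}{63} - 17369 = - \frac{1094255}{63}$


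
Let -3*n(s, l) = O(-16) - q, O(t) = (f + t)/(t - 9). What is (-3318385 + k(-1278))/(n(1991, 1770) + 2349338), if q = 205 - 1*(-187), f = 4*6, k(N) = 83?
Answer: -124436325/88105079 ≈ -1.4124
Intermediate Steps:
f = 24
q = 392 (q = 205 + 187 = 392)
O(t) = (24 + t)/(-9 + t) (O(t) = (24 + t)/(t - 9) = (24 + t)/(-9 + t))
n(s, l) = 9808/75 (n(s, l) = -((24 - 16)/(-9 - 16) - 1*392)/3 = -(8/(-25) - 392)/3 = -(-1/25*8 - 392)/3 = -(-8/25 - 392)/3 = -1/3*(-9808/25) = 9808/75)
(-3318385 + k(-1278))/(n(1991, 1770) + 2349338) = (-3318385 + 83)/(9808/75 + 2349338) = -3318302/176210158/75 = -3318302*75/176210158 = -124436325/88105079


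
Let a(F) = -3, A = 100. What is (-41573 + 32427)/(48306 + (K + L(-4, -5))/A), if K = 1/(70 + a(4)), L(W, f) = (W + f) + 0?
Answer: -30639100/161824799 ≈ -0.18934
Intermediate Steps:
L(W, f) = W + f
K = 1/67 (K = 1/(70 - 3) = 1/67 ≈ 0.014925)
(-41573 + 32427)/(48306 + (K + L(-4, -5))/A) = (-41573 + 32427)/(48306 + (1/67 + (-4 - 5))/100) = -9146/(48306 + (1/67 - 9)*(1/100)) = -9146/(48306 - 602/67*1/100) = -9146/(48306 - 301/3350) = -9146/161824799/3350 = -9146*3350/161824799 = -30639100/161824799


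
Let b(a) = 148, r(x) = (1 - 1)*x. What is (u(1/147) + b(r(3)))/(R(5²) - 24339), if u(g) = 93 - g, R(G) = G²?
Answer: -17713/1742979 ≈ -0.010162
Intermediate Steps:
r(x) = 0 (r(x) = 0*x = 0)
(u(1/147) + b(r(3)))/(R(5²) - 24339) = ((93 - 1/147) + 148)/((5²)² - 24339) = ((93 - 1*1/147) + 148)/(25² - 24339) = ((93 - 1/147) + 148)/(625 - 24339) = (13670/147 + 148)/(-23714) = (35426/147)*(-1/23714) = -17713/1742979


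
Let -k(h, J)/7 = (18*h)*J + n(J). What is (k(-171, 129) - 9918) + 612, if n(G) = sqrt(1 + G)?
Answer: 2770128 - 7*sqrt(130) ≈ 2.7700e+6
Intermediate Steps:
k(h, J) = -7*sqrt(1 + J) - 126*J*h (k(h, J) = -7*((18*h)*J + sqrt(1 + J)) = -7*(18*J*h + sqrt(1 + J)) = -7*(sqrt(1 + J) + 18*J*h) = -7*sqrt(1 + J) - 126*J*h)
(k(-171, 129) - 9918) + 612 = ((-7*sqrt(1 + 129) - 126*129*(-171)) - 9918) + 612 = ((-7*sqrt(130) + 2779434) - 9918) + 612 = ((2779434 - 7*sqrt(130)) - 9918) + 612 = (2769516 - 7*sqrt(130)) + 612 = 2770128 - 7*sqrt(130)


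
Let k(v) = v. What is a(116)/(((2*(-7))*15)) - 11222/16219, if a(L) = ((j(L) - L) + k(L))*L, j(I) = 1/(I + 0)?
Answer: -338977/486570 ≈ -0.69667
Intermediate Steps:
j(I) = 1/I
a(L) = 1 (a(L) = ((1/L - L) + L)*L = L/L = 1)
a(116)/(((2*(-7))*15)) - 11222/16219 = 1/((2*(-7))*15) - 11222/16219 = 1/(-14*15) - 11222*1/16219 = 1/(-210) - 11222/16219 = 1*(-1/210) - 11222/16219 = -1/210 - 11222/16219 = -338977/486570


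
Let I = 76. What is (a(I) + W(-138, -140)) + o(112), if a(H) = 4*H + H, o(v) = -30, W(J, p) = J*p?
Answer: 19670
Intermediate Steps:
a(H) = 5*H
(a(I) + W(-138, -140)) + o(112) = (5*76 - 138*(-140)) - 30 = (380 + 19320) - 30 = 19700 - 30 = 19670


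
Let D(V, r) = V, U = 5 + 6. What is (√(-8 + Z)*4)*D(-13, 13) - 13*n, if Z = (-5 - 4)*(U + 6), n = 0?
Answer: -52*I*√161 ≈ -659.81*I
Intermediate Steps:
U = 11
Z = -153 (Z = (-5 - 4)*(11 + 6) = -9*17 = -153)
(√(-8 + Z)*4)*D(-13, 13) - 13*n = (√(-8 - 153)*4)*(-13) - 13*0 = (√(-161)*4)*(-13) + 0 = ((I*√161)*4)*(-13) + 0 = (4*I*√161)*(-13) + 0 = -52*I*√161 + 0 = -52*I*√161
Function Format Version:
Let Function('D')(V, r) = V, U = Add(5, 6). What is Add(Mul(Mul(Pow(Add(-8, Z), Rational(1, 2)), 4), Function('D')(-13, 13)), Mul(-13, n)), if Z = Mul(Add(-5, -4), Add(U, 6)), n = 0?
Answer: Mul(-52, I, Pow(161, Rational(1, 2))) ≈ Mul(-659.81, I)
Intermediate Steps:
U = 11
Z = -153 (Z = Mul(Add(-5, -4), Add(11, 6)) = Mul(-9, 17) = -153)
Add(Mul(Mul(Pow(Add(-8, Z), Rational(1, 2)), 4), Function('D')(-13, 13)), Mul(-13, n)) = Add(Mul(Mul(Pow(Add(-8, -153), Rational(1, 2)), 4), -13), Mul(-13, 0)) = Add(Mul(Mul(Pow(-161, Rational(1, 2)), 4), -13), 0) = Add(Mul(Mul(Mul(I, Pow(161, Rational(1, 2))), 4), -13), 0) = Add(Mul(Mul(4, I, Pow(161, Rational(1, 2))), -13), 0) = Add(Mul(-52, I, Pow(161, Rational(1, 2))), 0) = Mul(-52, I, Pow(161, Rational(1, 2)))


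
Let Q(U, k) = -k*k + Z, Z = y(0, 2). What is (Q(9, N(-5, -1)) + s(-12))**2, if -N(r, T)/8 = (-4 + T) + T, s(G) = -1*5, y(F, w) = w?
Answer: 5322249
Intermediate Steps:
Z = 2
s(G) = -5
N(r, T) = 32 - 16*T (N(r, T) = -8*((-4 + T) + T) = -8*(-4 + 2*T) = 32 - 16*T)
Q(U, k) = 2 - k**2 (Q(U, k) = -k*k + 2 = -k**2 + 2 = 2 - k**2)
(Q(9, N(-5, -1)) + s(-12))**2 = ((2 - (32 - 16*(-1))**2) - 5)**2 = ((2 - (32 + 16)**2) - 5)**2 = ((2 - 1*48**2) - 5)**2 = ((2 - 1*2304) - 5)**2 = ((2 - 2304) - 5)**2 = (-2302 - 5)**2 = (-2307)**2 = 5322249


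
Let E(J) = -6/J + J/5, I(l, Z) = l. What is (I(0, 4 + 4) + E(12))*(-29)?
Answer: -551/10 ≈ -55.100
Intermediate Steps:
E(J) = -6/J + J/5 (E(J) = -6/J + J*(⅕) = -6/J + J/5)
(I(0, 4 + 4) + E(12))*(-29) = (0 + (-6/12 + (⅕)*12))*(-29) = (0 + (-6*1/12 + 12/5))*(-29) = (0 + (-½ + 12/5))*(-29) = (0 + 19/10)*(-29) = (19/10)*(-29) = -551/10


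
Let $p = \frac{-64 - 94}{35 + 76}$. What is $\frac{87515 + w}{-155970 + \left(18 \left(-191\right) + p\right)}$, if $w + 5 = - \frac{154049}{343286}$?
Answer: $- \frac{90122411433}{164169069988} \approx -0.54896$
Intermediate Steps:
$p = - \frac{158}{111} \approx -1.4234$
$w = - \frac{1870479}{343286}$ ($w = -5 - \frac{154049}{343286} = - \frac{1870479}{343286} \approx -5.4487$)
$\frac{87515 + w}{-155970 + \left(18 \left(-191\right) + p\right)} = \frac{87515 - \frac{1870479}{343286}}{-155970 + \left(18 \left(-191\right) - \frac{158}{111}\right)} = \frac{30040803811}{343286 \left(-155970 - \frac{381776}{111}\right)} = \frac{30040803811}{343286 \left(- \frac{17694446}{111}\right)} = \frac{30040803811}{343286} \left(- \frac{111}{17694446}\right) = - \frac{90122411433}{164169069988}$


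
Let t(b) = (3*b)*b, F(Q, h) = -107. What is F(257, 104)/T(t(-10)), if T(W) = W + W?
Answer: -107/600 ≈ -0.17833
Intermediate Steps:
t(b) = 3*b**2
T(W) = 2*W
F(257, 104)/T(t(-10)) = -107/(2*(3*(-10)**2)) = -107/(2*(3*100)) = -107/(2*300) = -107/600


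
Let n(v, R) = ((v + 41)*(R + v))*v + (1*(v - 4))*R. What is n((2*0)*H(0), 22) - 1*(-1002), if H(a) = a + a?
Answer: 914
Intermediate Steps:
H(a) = 2*a
n(v, R) = R*(-4 + v) + v*(41 + v)*(R + v) (n(v, R) = ((41 + v)*(R + v))*v + (1*(-4 + v))*R = v*(41 + v)*(R + v) + (-4 + v)*R = v*(41 + v)*(R + v) + R*(-4 + v) = R*(-4 + v) + v*(41 + v)*(R + v))
n((2*0)*H(0), 22) - 1*(-1002) = (((2*0)*(2*0))³ - 4*22 + 41*((2*0)*(2*0))² + 22*((2*0)*(2*0))² + 42*22*((2*0)*(2*0))) - 1*(-1002) = ((0*0)³ - 88 + 41*(0*0)² + 22*(0*0)² + 42*22*(0*0)) + 1002 = (0³ - 88 + 41*0² + 22*0² + 42*22*0) + 1002 = (0 - 88 + 41*0 + 22*0 + 0) + 1002 = (0 - 88 + 0 + 0 + 0) + 1002 = -88 + 1002 = 914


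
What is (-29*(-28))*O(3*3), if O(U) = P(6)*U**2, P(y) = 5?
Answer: 328860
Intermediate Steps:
O(U) = 5*U**2
(-29*(-28))*O(3*3) = (-29*(-28))*(5*(3*3)**2) = 812*(5*9**2) = 812*(5*81) = 812*405 = 328860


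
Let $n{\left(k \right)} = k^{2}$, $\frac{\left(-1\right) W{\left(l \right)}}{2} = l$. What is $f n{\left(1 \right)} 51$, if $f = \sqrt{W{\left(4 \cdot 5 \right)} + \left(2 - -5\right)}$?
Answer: $51 i \sqrt{33} \approx 292.97 i$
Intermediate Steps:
$W{\left(l \right)} = - 2 l$
$f = i \sqrt{33}$ ($f = \sqrt{- 2 \cdot 4 \cdot 5 + \left(2 - -5\right)} = \sqrt{\left(-2\right) 20 + \left(2 + 5\right)} = \sqrt{-40 + 7} = \sqrt{-33} = i \sqrt{33} \approx 5.7446 i$)
$f n{\left(1 \right)} 51 = i \sqrt{33} \cdot 1^{2} \cdot 51 = i \sqrt{33} \cdot 1 \cdot 51 = i \sqrt{33} \cdot 51 = 51 i \sqrt{33}$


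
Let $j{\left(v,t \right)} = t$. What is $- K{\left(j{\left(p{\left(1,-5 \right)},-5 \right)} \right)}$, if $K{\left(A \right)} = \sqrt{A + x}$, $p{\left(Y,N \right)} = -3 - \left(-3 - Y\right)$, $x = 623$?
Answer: $- \sqrt{618} \approx -24.86$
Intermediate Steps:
$p{\left(Y,N \right)} = Y$ ($p{\left(Y,N \right)} = -3 + \left(3 + Y\right) = Y$)
$K{\left(A \right)} = \sqrt{623 + A}$ ($K{\left(A \right)} = \sqrt{A + 623} = \sqrt{623 + A}$)
$- K{\left(j{\left(p{\left(1,-5 \right)},-5 \right)} \right)} = - \sqrt{623 - 5} = - \sqrt{618}$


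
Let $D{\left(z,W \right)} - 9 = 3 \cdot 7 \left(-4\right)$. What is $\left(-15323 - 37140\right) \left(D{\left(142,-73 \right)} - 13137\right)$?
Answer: $693141156$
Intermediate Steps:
$D{\left(z,W \right)} = -75$ ($D{\left(z,W \right)} = 9 + 3 \cdot 7 \left(-4\right) = 9 + 21 \left(-4\right) = 9 - 84 = -75$)
$\left(-15323 - 37140\right) \left(D{\left(142,-73 \right)} - 13137\right) = \left(-15323 - 37140\right) \left(-75 - 13137\right) = \left(-52463\right) \left(-13212\right) = 693141156$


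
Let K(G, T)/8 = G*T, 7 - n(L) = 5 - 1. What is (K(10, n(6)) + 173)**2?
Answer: 170569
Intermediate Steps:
n(L) = 3 (n(L) = 7 - (5 - 1) = 7 - 1*4 = 7 - 4 = 3)
K(G, T) = 8*G*T (K(G, T) = 8*(G*T) = 8*G*T)
(K(10, n(6)) + 173)**2 = (8*10*3 + 173)**2 = (240 + 173)**2 = 413**2 = 170569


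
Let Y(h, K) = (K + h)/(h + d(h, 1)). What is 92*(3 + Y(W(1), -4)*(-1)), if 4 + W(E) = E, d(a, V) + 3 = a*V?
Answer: 1840/9 ≈ 204.44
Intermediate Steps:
d(a, V) = -3 + V*a (d(a, V) = -3 + a*V = -3 + V*a)
W(E) = -4 + E
Y(h, K) = (K + h)/(-3 + 2*h) (Y(h, K) = (K + h)/(h + (-3 + 1*h)) = (K + h)/(h + (-3 + h)) = (K + h)/(-3 + 2*h))
92*(3 + Y(W(1), -4)*(-1)) = 92*(3 + ((-4 + (-4 + 1))/(-3 + 2*(-4 + 1)))*(-1)) = 92*(3 + ((-4 - 3)/(-3 + 2*(-3)))*(-1)) = 92*(3 + (-7/(-3 - 6))*(-1)) = 92*(3 + (-7/(-9))*(-1)) = 92*(3 - 1/9*(-7)*(-1)) = 92*(3 + (7/9)*(-1)) = 92*(3 - 7/9) = 92*(20/9) = 1840/9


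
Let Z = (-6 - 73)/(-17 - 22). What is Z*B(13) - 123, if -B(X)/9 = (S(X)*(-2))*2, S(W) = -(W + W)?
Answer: -2019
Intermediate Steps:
S(W) = -2*W
B(X) = -72*X (B(X) = -9*-2*X*(-2)*2 = -9*4*X*2 = -72*X)
Z = 79/39 (Z = -79/(-39) = -79*(-1/39) = 79/39 ≈ 2.0256)
Z*B(13) - 123 = 79*(-72*13)/39 - 123 = (79/39)*(-936) - 123 = -1896 - 123 = -2019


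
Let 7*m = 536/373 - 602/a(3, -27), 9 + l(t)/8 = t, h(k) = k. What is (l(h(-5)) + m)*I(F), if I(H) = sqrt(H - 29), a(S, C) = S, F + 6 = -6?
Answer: -1100234*I*sqrt(41)/7833 ≈ -899.39*I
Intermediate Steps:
F = -12 (F = -6 - 6 = -12)
l(t) = -72 + 8*t
I(H) = sqrt(-29 + H)
m = -222938/7833 (m = (536/373 - 602/3)/7 = (1/7)*(-222938/1119) = -222938/7833 ≈ -28.461)
(l(h(-5)) + m)*I(F) = ((-72 + 8*(-5)) - 222938/7833)*sqrt(-29 - 12) = ((-72 - 40) - 222938/7833)*sqrt(-41) = (-112 - 222938/7833)*(I*sqrt(41)) = -1100234*I*sqrt(41)/7833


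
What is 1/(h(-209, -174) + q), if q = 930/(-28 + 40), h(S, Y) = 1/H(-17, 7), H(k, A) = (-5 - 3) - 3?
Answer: 22/1703 ≈ 0.012918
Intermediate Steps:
H(k, A) = -11 (H(k, A) = -8 - 3 = -11)
h(S, Y) = -1/11 (h(S, Y) = 1/(-11) = -1/11)
q = 155/2 (q = 930/12 = 930*(1/12) = 155/2 ≈ 77.500)
1/(h(-209, -174) + q) = 1/(-1/11 + 155/2) = 1/(1703/22) = 22/1703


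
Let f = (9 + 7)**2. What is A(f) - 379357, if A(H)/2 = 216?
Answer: -378925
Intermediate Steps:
f = 256 (f = 16**2 = 256)
A(H) = 432 (A(H) = 2*216 = 432)
A(f) - 379357 = 432 - 379357 = -378925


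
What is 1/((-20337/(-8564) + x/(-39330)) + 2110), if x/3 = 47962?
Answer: 56137020/118377047951 ≈ 0.00047422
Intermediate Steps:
x = 143886 (x = 3*47962 = 143886)
1/((-20337/(-8564) + x/(-39330)) + 2110) = 1/((-20337/(-8564) + 143886/(-39330)) + 2110) = 1/((-20337*(-1/8564) + 143886*(-1/39330)) + 2110) = 1/((20337/8564 - 23981/6555) + 2110) = 1/(-72064249/56137020 + 2110) = 1/(118377047951/56137020) = 56137020/118377047951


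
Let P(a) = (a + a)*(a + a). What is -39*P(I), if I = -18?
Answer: -50544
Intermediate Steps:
P(a) = 4*a² (P(a) = (2*a)*(2*a) = 4*a²)
-39*P(I) = -156*(-18)² = -156*324 = -39*1296 = -50544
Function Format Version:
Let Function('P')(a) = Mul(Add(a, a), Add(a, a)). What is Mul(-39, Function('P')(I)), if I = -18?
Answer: -50544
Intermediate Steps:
Function('P')(a) = Mul(4, Pow(a, 2)) (Function('P')(a) = Mul(Mul(2, a), Mul(2, a)) = Mul(4, Pow(a, 2)))
Mul(-39, Function('P')(I)) = Mul(-39, Mul(4, Pow(-18, 2))) = Mul(-39, Mul(4, 324)) = Mul(-39, 1296) = -50544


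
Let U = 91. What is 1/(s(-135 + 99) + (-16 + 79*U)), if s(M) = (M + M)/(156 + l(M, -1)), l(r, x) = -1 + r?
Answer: 119/853515 ≈ 0.00013942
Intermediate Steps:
s(M) = 2*M/(155 + M) (s(M) = (M + M)/(156 + (-1 + M)) = (2*M)/(155 + M) = 2*M/(155 + M))
1/(s(-135 + 99) + (-16 + 79*U)) = 1/(2*(-135 + 99)/(155 + (-135 + 99)) + (-16 + 79*91)) = 1/(2*(-36)/(155 - 36) + (-16 + 7189)) = 1/(2*(-36)/119 + 7173) = 1/(2*(-36)*(1/119) + 7173) = 1/(-72/119 + 7173) = 1/(853515/119) = 119/853515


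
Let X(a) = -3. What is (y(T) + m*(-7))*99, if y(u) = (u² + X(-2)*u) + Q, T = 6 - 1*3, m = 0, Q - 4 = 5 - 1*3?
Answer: 594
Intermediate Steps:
Q = 6 (Q = 4 + (5 - 1*3) = 4 + (5 - 3) = 4 + 2 = 6)
T = 3 (T = 6 - 3 = 3)
y(u) = 6 + u² - 3*u (y(u) = (u² - 3*u) + 6 = 6 + u² - 3*u)
(y(T) + m*(-7))*99 = ((6 + 3² - 3*3) + 0*(-7))*99 = ((6 + 9 - 9) + 0)*99 = (6 + 0)*99 = 6*99 = 594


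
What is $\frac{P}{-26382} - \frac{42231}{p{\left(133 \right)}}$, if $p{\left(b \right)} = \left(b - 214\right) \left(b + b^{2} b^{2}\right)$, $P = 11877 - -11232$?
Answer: $- \frac{2324189597237}{2653376891859} \approx -0.87594$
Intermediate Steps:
$P = 23109$ ($P = 11877 + 11232 = 23109$)
$p{\left(b \right)} = \left(-214 + b\right) \left(b + b^{4}\right)$
$\frac{P}{-26382} - \frac{42231}{p{\left(133 \right)}} = \frac{23109}{-26382} - \frac{42231}{133 \left(-214 + 133 + 133^{4} - 214 \cdot 133^{3}\right)} = 23109 \left(- \frac{1}{26382}\right) - \frac{42231}{133 \left(-214 + 133 + 312900721 - 503464318\right)} = - \frac{7703}{8794} - \frac{42231}{133 \left(-214 + 133 + 312900721 - 503464318\right)} = - \frac{7703}{8794} - \frac{42231}{133 \left(-190563678\right)} = - \frac{7703}{8794} - \frac{42231}{-25344969174} = - \frac{7703}{8794} - - \frac{2011}{1206903294} = - \frac{7703}{8794} + \frac{2011}{1206903294} = - \frac{2324189597237}{2653376891859}$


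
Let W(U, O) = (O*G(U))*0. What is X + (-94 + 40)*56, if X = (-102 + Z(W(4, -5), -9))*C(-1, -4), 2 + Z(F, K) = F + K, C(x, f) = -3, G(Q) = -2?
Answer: -2685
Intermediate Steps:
W(U, O) = 0 (W(U, O) = (O*(-2))*0 = -2*O*0 = 0)
Z(F, K) = -2 + F + K (Z(F, K) = -2 + (F + K) = -2 + F + K)
X = 339 (X = (-102 + (-2 + 0 - 9))*(-3) = (-102 - 11)*(-3) = -113*(-3) = 339)
X + (-94 + 40)*56 = 339 + (-94 + 40)*56 = 339 - 54*56 = 339 - 3024 = -2685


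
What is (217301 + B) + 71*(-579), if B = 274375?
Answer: 450567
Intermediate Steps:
(217301 + B) + 71*(-579) = (217301 + 274375) + 71*(-579) = 491676 - 41109 = 450567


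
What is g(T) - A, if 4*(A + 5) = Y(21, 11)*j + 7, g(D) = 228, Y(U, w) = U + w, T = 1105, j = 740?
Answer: -22755/4 ≈ -5688.8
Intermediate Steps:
A = 23667/4 (A = -5 + ((21 + 11)*740 + 7)/4 = -5 + (32*740 + 7)/4 = -5 + (23680 + 7)/4 = -5 + (¼)*23687 = -5 + 23687/4 = 23667/4 ≈ 5916.8)
g(T) - A = 228 - 1*23667/4 = 228 - 23667/4 = -22755/4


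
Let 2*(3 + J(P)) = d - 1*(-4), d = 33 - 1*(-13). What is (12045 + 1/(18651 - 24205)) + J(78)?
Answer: 67020117/5554 ≈ 12067.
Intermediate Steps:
d = 46 (d = 33 + 13 = 46)
J(P) = 22 (J(P) = -3 + (46 - 1*(-4))/2 = -3 + (46 + 4)/2 = -3 + (½)*50 = -3 + 25 = 22)
(12045 + 1/(18651 - 24205)) + J(78) = (12045 + 1/(18651 - 24205)) + 22 = (12045 + 1/(-5554)) + 22 = (12045 - 1/5554) + 22 = 66897929/5554 + 22 = 67020117/5554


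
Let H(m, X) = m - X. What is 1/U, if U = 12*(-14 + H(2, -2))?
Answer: -1/120 ≈ -0.0083333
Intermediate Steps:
U = -120 (U = 12*(-14 + (2 - 1*(-2))) = 12*(-14 + (2 + 2)) = 12*(-14 + 4) = 12*(-10) = -120)
1/U = 1/(-120) = -1/120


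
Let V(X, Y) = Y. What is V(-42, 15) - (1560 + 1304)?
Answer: -2849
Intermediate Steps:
V(-42, 15) - (1560 + 1304) = 15 - (1560 + 1304) = 15 - 1*2864 = 15 - 2864 = -2849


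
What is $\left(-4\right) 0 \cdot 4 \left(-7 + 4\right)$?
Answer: $0$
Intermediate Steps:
$\left(-4\right) 0 \cdot 4 \left(-7 + 4\right) = 0 \cdot 4 \left(-3\right) = 0 \left(-3\right) = 0$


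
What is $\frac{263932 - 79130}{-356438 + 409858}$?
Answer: $\frac{92401}{26710} \approx 3.4594$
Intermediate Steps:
$\frac{263932 - 79130}{-356438 + 409858} = \frac{184802}{53420} = 184802 \cdot \frac{1}{53420} = \frac{92401}{26710}$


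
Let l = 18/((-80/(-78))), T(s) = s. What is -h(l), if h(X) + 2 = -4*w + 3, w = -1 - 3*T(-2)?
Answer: 19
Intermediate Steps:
w = 5 (w = -1 - 3*(-2) = -1 + 6 = 5)
l = 351/20 (l = 18/((-80*(-1/78))) = 18/(40/39) = 18*(39/40) = 351/20 ≈ 17.550)
h(X) = -19 (h(X) = -2 + (-4*5 + 3) = -2 + (-20 + 3) = -2 - 17 = -19)
-h(l) = -1*(-19) = 19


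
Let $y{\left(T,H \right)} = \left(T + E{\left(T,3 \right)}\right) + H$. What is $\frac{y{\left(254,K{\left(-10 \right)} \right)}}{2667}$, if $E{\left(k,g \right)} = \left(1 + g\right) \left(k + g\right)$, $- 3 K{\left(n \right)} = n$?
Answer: $\frac{3856}{8001} \approx 0.48194$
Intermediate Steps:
$K{\left(n \right)} = - \frac{n}{3}$
$E{\left(k,g \right)} = \left(1 + g\right) \left(g + k\right)$
$y{\left(T,H \right)} = 12 + H + 5 T$ ($y{\left(T,H \right)} = \left(T + \left(3 + T + 3^{2} + 3 T\right)\right) + H = \left(T + \left(3 + T + 9 + 3 T\right)\right) + H = \left(T + \left(12 + 4 T\right)\right) + H = \left(12 + 5 T\right) + H = 12 + H + 5 T$)
$\frac{y{\left(254,K{\left(-10 \right)} \right)}}{2667} = \frac{12 - - \frac{10}{3} + 5 \cdot 254}{2667} = \left(12 + \frac{10}{3} + 1270\right) \frac{1}{2667} = \frac{3856}{3} \cdot \frac{1}{2667} = \frac{3856}{8001}$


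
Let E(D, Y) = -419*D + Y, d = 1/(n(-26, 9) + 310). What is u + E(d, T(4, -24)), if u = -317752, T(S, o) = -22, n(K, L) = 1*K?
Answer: -90248235/284 ≈ -3.1778e+5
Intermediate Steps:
n(K, L) = K
d = 1/284 (d = 1/(-26 + 310) = 1/284 ≈ 0.0035211)
E(D, Y) = Y - 419*D
u + E(d, T(4, -24)) = -317752 + (-22 - 419*1/284) = -317752 + (-22 - 419/284) = -317752 - 6667/284 = -90248235/284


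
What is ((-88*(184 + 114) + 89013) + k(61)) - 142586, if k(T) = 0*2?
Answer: -79797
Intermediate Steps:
k(T) = 0
((-88*(184 + 114) + 89013) + k(61)) - 142586 = ((-88*(184 + 114) + 89013) + 0) - 142586 = ((-88*298 + 89013) + 0) - 142586 = ((-26224 + 89013) + 0) - 142586 = (62789 + 0) - 142586 = 62789 - 142586 = -79797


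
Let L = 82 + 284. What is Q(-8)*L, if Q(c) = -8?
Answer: -2928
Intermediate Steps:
L = 366
Q(-8)*L = -8*366 = -2928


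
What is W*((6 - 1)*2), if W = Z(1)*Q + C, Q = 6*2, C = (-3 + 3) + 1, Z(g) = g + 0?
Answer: 130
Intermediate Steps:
Z(g) = g
C = 1 (C = 0 + 1 = 1)
Q = 12
W = 13 (W = 1*12 + 1 = 12 + 1 = 13)
W*((6 - 1)*2) = 13*((6 - 1)*2) = 13*(5*2) = 13*10 = 130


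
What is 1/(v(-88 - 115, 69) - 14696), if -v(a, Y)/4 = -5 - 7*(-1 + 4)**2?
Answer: -1/14424 ≈ -6.9329e-5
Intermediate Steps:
v(a, Y) = 272 (v(a, Y) = -4*(-5 - 7*(-1 + 4)**2) = -4*(-5 - 7*3**2) = -4*(-5 - 7*9) = -4*(-5 - 63) = -4*(-68) = 272)
1/(v(-88 - 115, 69) - 14696) = 1/(272 - 14696) = 1/(-14424) = -1/14424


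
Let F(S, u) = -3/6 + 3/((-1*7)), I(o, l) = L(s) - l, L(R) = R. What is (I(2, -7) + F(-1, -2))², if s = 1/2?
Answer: 2116/49 ≈ 43.184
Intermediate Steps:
s = ½ ≈ 0.50000
I(o, l) = ½ - l
F(S, u) = -13/14 (F(S, u) = -3*⅙ + 3/(-7) = -½ + 3*(-⅐) = -½ - 3/7 = -13/14)
(I(2, -7) + F(-1, -2))² = ((½ - 1*(-7)) - 13/14)² = ((½ + 7) - 13/14)² = (15/2 - 13/14)² = (46/7)² = 2116/49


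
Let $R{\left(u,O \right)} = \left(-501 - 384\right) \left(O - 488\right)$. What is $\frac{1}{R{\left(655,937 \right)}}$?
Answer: $- \frac{1}{397365} \approx -2.5166 \cdot 10^{-6}$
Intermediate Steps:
$R{\left(u,O \right)} = 431880 - 885 O$ ($R{\left(u,O \right)} = - 885 \left(-488 + O\right) = 431880 - 885 O$)
$\frac{1}{R{\left(655,937 \right)}} = \frac{1}{431880 - 829245} = \frac{1}{-397365} = - \frac{1}{397365}$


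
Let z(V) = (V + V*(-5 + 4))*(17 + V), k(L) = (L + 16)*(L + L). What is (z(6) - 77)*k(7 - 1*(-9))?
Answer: -78848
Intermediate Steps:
k(L) = 2*L*(16 + L) (k(L) = (16 + L)*(2*L) = 2*L*(16 + L))
z(V) = 0 (z(V) = (V + V*(-1))*(17 + V) = (V - V)*(17 + V) = 0*(17 + V) = 0)
(z(6) - 77)*k(7 - 1*(-9)) = (0 - 77)*(2*(7 - 1*(-9))*(16 + (7 - 1*(-9)))) = -154*(7 + 9)*(16 + (7 + 9)) = -154*16*(16 + 16) = -154*16*32 = -77*1024 = -78848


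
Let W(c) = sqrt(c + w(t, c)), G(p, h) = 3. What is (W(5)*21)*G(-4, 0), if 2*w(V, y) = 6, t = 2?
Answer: 126*sqrt(2) ≈ 178.19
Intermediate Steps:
w(V, y) = 3 (w(V, y) = (1/2)*6 = 3)
W(c) = sqrt(3 + c) (W(c) = sqrt(c + 3) = sqrt(3 + c))
(W(5)*21)*G(-4, 0) = (sqrt(3 + 5)*21)*3 = (sqrt(8)*21)*3 = ((2*sqrt(2))*21)*3 = (42*sqrt(2))*3 = 126*sqrt(2)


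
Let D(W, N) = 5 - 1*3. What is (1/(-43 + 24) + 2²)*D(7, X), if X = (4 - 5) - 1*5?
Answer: 150/19 ≈ 7.8947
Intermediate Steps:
X = -6 (X = -1 - 5 = -6)
D(W, N) = 2 (D(W, N) = 5 - 3 = 2)
(1/(-43 + 24) + 2²)*D(7, X) = (1/(-43 + 24) + 2²)*2 = (1/(-19) + 4)*2 = (-1/19 + 4)*2 = (75/19)*2 = 150/19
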